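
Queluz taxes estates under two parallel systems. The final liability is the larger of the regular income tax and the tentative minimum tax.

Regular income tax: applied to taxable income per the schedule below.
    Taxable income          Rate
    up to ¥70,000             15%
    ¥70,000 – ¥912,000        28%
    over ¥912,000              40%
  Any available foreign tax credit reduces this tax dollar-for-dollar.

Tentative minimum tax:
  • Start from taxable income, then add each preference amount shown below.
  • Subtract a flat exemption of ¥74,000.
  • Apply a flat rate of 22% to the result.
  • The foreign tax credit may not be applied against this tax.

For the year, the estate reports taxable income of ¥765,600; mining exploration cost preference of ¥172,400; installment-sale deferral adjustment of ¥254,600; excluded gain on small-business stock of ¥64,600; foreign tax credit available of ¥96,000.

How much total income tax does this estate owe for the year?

¥260,304

Regular income tax:
  ¥70,000 × 15% = ¥10,500
  ¥695,600 × 28% = ¥194,768
  → ¥205,268
  Less foreign tax credit ¥96,000 → ¥109,268

Tentative minimum tax:
  Adjusted income: ¥765,600 + ¥172,400 + ¥254,600 + ¥64,600 = ¥1,257,200
  Less exemption ¥74,000 → base ¥1,183,200
  ¥1,183,200 × 22% = ¥260,304

¥260,304 > ¥109,268, so the tentative minimum tax is the binding amount.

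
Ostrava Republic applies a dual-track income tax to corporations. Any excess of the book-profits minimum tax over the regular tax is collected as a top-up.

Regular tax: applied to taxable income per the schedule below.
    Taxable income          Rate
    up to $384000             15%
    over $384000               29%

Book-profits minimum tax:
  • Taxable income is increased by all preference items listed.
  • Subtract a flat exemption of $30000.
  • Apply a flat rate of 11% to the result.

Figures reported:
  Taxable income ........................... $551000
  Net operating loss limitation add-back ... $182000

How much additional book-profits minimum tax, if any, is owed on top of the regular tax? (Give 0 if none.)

Book-profits minimum tax:
  Adjusted income: $551000 + $182000 = $733000
  Less exemption $30000 → base $703000
  $703000 × 11% = $77330

Regular tax:
  $384000 × 15% = $57600
  $167000 × 29% = $48430
  → $106030

$77330 ≤ $106030, so no add-on is due.

$0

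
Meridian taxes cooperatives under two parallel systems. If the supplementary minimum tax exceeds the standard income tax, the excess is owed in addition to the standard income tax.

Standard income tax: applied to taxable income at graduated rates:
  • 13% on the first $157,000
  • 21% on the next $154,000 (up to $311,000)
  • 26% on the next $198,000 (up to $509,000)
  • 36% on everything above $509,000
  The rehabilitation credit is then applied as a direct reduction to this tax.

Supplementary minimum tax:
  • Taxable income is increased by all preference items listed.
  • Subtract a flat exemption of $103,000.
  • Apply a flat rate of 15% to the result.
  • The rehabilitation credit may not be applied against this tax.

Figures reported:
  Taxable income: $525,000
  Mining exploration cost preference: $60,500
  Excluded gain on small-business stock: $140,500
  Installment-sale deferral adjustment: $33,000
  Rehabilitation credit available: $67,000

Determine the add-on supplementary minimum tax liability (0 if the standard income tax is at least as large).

Supplementary minimum tax:
  Adjusted income: $525,000 + $60,500 + $140,500 + $33,000 = $759,000
  Less exemption $103,000 → base $656,000
  $656,000 × 15% = $98,400

Standard income tax:
  $157,000 × 13% = $20,410
  $154,000 × 21% = $32,340
  $198,000 × 26% = $51,480
  $16,000 × 36% = $5,760
  → $109,990
  Less rehabilitation credit $67,000 → $42,990

Excess of supplementary minimum tax over standard income tax: $98,400 − $42,990 = $55,410.

$55,410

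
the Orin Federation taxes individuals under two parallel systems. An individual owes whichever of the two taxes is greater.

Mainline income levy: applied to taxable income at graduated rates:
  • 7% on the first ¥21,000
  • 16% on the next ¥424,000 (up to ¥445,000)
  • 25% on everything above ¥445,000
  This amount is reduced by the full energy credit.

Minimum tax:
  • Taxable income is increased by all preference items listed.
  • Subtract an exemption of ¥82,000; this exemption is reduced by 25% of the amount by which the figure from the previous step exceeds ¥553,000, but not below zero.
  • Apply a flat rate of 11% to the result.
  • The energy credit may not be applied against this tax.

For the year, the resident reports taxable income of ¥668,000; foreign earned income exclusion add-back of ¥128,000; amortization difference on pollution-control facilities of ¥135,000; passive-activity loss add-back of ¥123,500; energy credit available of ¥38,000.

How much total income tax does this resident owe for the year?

¥115,995

Minimum tax:
  Adjusted income: ¥668,000 + ¥128,000 + ¥135,000 + ¥123,500 = ¥1,054,500
  Exemption: 25% × (¥1,054,500 − ¥553,000) = ¥125,375 ≥ ¥82,000, so the exemption is fully phased out
  Base: ¥1,054,500 − ¥0 = ¥1,054,500
  ¥1,054,500 × 11% = ¥115,995

Mainline income levy:
  ¥21,000 × 7% = ¥1,470
  ¥424,000 × 16% = ¥67,840
  ¥223,000 × 25% = ¥55,750
  → ¥125,060
  Less energy credit ¥38,000 → ¥87,060

¥115,995 > ¥87,060, so the minimum tax is the binding amount.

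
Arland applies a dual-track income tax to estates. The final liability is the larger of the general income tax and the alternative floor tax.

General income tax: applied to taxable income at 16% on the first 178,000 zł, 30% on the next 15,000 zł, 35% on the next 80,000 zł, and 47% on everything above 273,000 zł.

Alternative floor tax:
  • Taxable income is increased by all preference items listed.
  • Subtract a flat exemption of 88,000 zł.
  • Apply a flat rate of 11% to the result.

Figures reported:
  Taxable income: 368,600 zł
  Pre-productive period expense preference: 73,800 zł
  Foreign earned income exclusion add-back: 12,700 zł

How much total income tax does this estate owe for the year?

Alternative floor tax:
  Adjusted income: 368,600 zł + 73,800 zł + 12,700 zł = 455,100 zł
  Less exemption 88,000 zł → base 367,100 zł
  367,100 zł × 11% = 40,381 zł

General income tax:
  178,000 zł × 16% = 28,480 zł
  15,000 zł × 30% = 4,500 zł
  80,000 zł × 35% = 28,000 zł
  95,600 zł × 47% = 44,932 zł
  → 105,912 zł

105,912 zł > 40,381 zł, so the general income tax governs.

105,912 zł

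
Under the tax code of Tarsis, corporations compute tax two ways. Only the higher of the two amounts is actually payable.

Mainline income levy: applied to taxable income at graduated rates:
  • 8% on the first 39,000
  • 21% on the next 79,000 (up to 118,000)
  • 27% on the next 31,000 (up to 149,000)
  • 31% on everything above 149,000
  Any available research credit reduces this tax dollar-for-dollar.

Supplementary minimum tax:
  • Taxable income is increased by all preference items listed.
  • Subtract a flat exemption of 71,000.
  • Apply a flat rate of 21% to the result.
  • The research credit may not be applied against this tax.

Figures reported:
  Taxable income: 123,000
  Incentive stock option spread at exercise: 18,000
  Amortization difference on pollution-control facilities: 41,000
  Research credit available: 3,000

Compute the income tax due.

Mainline income levy:
  39,000 × 8% = 3,120
  79,000 × 21% = 16,590
  5,000 × 27% = 1,350
  → 21,060
  Less research credit 3,000 → 18,060

Supplementary minimum tax:
  Adjusted income: 123,000 + 18,000 + 41,000 = 182,000
  Less exemption 71,000 → base 111,000
  111,000 × 21% = 23,310

23,310 > 18,060, so the supplementary minimum tax is the binding amount.

23,310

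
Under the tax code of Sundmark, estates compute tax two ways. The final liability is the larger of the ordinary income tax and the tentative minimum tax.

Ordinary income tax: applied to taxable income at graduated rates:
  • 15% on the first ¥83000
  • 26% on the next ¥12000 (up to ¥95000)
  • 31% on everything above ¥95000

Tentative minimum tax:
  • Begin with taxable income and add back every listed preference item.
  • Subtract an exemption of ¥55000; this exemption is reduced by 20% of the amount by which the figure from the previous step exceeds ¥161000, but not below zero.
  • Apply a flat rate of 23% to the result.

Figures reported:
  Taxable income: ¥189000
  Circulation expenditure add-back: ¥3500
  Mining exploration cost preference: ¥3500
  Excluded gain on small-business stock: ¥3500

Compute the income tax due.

¥44710

Tentative minimum tax:
  Adjusted income: ¥189000 + ¥3500 + ¥3500 + ¥3500 = ¥199500
  Exemption: ¥55000 − 20% × (¥199500 − ¥161000) = ¥55000 − ¥7700 = ¥47300
  Base: ¥199500 − ¥47300 = ¥152200
  ¥152200 × 23% = ¥35006

Ordinary income tax:
  ¥83000 × 15% = ¥12450
  ¥12000 × 26% = ¥3120
  ¥94000 × 31% = ¥29140
  → ¥44710

¥44710 > ¥35006, so the ordinary income tax governs.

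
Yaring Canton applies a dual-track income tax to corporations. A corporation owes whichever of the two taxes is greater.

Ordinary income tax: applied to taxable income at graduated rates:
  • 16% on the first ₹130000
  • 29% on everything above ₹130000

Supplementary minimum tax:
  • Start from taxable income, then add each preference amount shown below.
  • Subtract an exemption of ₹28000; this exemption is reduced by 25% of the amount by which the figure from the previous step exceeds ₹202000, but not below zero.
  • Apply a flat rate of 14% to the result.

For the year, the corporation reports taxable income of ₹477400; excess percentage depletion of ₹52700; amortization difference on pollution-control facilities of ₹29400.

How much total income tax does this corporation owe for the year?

Ordinary income tax:
  ₹130000 × 16% = ₹20800
  ₹347400 × 29% = ₹100746
  → ₹121546

Supplementary minimum tax:
  Adjusted income: ₹477400 + ₹52700 + ₹29400 = ₹559500
  Exemption: 25% × (₹559500 − ₹202000) = ₹89375 ≥ ₹28000, so the exemption is fully phased out
  Base: ₹559500 − ₹0 = ₹559500
  ₹559500 × 14% = ₹78330

₹121546 > ₹78330, so the ordinary income tax governs.

₹121546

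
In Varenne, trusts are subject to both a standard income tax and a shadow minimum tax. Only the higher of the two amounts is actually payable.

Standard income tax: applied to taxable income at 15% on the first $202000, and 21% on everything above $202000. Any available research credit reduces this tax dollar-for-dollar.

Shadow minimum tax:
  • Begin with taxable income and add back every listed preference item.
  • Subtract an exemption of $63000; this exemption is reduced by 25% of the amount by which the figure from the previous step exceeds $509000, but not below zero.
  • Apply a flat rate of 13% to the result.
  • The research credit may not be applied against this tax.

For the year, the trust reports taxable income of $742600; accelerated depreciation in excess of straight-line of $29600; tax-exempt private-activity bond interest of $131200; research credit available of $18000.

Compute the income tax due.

$125826

Shadow minimum tax:
  Adjusted income: $742600 + $29600 + $131200 = $903400
  Exemption: 25% × ($903400 − $509000) = $98600 ≥ $63000, so the exemption is fully phased out
  Base: $903400 − $0 = $903400
  $903400 × 13% = $117442

Standard income tax:
  $202000 × 15% = $30300
  $540600 × 21% = $113526
  → $143826
  Less research credit $18000 → $125826

$125826 > $117442, so the standard income tax governs.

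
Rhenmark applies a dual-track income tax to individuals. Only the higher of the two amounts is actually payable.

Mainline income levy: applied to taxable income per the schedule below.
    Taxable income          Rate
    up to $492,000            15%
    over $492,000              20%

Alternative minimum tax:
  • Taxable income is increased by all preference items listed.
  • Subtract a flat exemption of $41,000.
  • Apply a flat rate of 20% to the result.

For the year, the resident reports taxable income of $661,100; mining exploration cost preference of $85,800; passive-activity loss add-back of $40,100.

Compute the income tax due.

Alternative minimum tax:
  Adjusted income: $661,100 + $85,800 + $40,100 = $787,000
  Less exemption $41,000 → base $746,000
  $746,000 × 20% = $149,200

Mainline income levy:
  $492,000 × 15% = $73,800
  $169,100 × 20% = $33,820
  → $107,620

$149,200 > $107,620, so the alternative minimum tax is the binding amount.

$149,200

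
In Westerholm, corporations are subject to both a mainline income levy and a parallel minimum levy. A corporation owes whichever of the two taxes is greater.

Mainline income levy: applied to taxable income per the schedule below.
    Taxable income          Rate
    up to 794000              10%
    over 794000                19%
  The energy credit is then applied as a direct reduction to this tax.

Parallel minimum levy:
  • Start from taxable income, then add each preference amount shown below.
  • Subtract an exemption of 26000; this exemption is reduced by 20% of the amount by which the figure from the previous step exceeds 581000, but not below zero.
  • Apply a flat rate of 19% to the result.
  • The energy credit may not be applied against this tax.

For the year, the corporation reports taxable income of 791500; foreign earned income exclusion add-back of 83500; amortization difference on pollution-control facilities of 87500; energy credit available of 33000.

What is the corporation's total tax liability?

Mainline income levy:
  791500 × 10% = 79150
  Less energy credit 33000 → 46150

Parallel minimum levy:
  Adjusted income: 791500 + 83500 + 87500 = 962500
  Exemption: 20% × (962500 − 581000) = 76300 ≥ 26000, so the exemption is fully phased out
  Base: 962500 − 0 = 962500
  962500 × 19% = 182875

182875 > 46150, so the parallel minimum levy is the binding amount.

182875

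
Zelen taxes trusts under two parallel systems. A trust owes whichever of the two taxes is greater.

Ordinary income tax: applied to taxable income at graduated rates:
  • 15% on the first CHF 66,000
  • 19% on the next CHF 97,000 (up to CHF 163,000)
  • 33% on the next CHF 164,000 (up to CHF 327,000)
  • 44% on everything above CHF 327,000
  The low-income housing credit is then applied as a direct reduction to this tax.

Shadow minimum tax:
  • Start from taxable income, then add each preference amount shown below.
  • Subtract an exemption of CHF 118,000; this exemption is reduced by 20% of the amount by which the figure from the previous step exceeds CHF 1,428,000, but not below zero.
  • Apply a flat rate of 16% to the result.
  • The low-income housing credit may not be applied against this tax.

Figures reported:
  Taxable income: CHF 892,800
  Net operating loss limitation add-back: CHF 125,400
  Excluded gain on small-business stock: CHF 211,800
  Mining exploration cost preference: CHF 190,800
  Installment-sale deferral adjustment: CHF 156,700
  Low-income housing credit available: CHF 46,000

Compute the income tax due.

CHF 285,402

Ordinary income tax:
  CHF 66,000 × 15% = CHF 9,900
  CHF 97,000 × 19% = CHF 18,430
  CHF 164,000 × 33% = CHF 54,120
  CHF 565,800 × 44% = CHF 248,952
  → CHF 331,402
  Less low-income housing credit CHF 46,000 → CHF 285,402

Shadow minimum tax:
  Adjusted income: CHF 892,800 + CHF 125,400 + CHF 211,800 + CHF 190,800 + CHF 156,700 = CHF 1,577,500
  Exemption: CHF 118,000 − 20% × (CHF 1,577,500 − CHF 1,428,000) = CHF 118,000 − CHF 29,900 = CHF 88,100
  Base: CHF 1,577,500 − CHF 88,100 = CHF 1,489,400
  CHF 1,489,400 × 16% = CHF 238,304

CHF 285,402 > CHF 238,304, so the ordinary income tax governs.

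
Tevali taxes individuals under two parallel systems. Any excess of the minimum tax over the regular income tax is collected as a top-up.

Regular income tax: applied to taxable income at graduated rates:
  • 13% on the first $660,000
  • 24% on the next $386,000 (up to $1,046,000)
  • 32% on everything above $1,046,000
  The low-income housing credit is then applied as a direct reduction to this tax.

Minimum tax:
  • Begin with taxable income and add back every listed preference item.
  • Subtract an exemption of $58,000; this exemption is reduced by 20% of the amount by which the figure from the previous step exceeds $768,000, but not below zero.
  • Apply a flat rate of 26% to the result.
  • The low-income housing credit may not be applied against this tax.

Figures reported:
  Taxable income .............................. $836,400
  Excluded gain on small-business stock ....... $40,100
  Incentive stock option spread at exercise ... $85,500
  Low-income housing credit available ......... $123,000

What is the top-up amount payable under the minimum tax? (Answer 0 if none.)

$239,992

Regular income tax:
  $660,000 × 13% = $85,800
  $176,400 × 24% = $42,336
  → $128,136
  Less low-income housing credit $123,000 → $5,136

Minimum tax:
  Adjusted income: $836,400 + $40,100 + $85,500 = $962,000
  Exemption: $58,000 − 20% × ($962,000 − $768,000) = $58,000 − $38,800 = $19,200
  Base: $962,000 − $19,200 = $942,800
  $942,800 × 26% = $245,128

Excess of minimum tax over regular income tax: $245,128 − $5,136 = $239,992.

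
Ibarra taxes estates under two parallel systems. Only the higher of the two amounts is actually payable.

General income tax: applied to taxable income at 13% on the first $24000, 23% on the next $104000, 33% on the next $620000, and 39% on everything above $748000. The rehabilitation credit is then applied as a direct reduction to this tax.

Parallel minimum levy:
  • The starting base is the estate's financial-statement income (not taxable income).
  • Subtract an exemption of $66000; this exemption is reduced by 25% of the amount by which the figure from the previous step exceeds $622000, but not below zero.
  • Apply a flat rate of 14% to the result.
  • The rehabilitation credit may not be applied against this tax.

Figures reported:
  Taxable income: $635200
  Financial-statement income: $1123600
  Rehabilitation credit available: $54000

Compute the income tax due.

$157304

Parallel minimum levy:
  Base (financial-statement income): $1123600
  Exemption: 25% × ($1123600 − $622000) = $125400 ≥ $66000, so the exemption is fully phased out
  Base: $1123600 − $0 = $1123600
  $1123600 × 14% = $157304

General income tax:
  $24000 × 13% = $3120
  $104000 × 23% = $23920
  $507200 × 33% = $167376
  → $194416
  Less rehabilitation credit $54000 → $140416

$157304 > $140416, so the parallel minimum levy is the binding amount.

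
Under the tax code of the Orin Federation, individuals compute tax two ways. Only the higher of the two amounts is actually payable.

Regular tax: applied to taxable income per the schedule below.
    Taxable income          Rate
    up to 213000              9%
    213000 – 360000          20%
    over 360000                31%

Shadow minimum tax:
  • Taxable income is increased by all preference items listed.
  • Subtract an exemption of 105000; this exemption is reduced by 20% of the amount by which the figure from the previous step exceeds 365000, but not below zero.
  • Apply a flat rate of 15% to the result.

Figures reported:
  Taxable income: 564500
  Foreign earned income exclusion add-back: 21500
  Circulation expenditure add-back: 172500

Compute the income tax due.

Regular tax:
  213000 × 9% = 19170
  147000 × 20% = 29400
  204500 × 31% = 63395
  → 111965

Shadow minimum tax:
  Adjusted income: 564500 + 21500 + 172500 = 758500
  Exemption: 105000 − 20% × (758500 − 365000) = 105000 − 78700 = 26300
  Base: 758500 − 26300 = 732200
  732200 × 15% = 109830

111965 > 109830, so the regular tax governs.

111965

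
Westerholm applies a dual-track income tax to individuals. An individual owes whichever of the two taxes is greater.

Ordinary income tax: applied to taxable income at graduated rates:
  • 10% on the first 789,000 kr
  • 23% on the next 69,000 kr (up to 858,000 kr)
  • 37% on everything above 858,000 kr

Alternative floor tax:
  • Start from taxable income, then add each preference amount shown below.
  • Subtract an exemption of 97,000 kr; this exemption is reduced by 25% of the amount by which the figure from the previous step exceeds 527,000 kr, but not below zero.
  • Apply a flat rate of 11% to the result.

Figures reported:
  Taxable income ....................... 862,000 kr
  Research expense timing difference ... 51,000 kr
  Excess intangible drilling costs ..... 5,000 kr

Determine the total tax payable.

Alternative floor tax:
  Adjusted income: 862,000 kr + 51,000 kr + 5,000 kr = 918,000 kr
  Exemption: 25% × (918,000 kr − 527,000 kr) = 97,750 kr ≥ 97,000 kr, so the exemption is fully phased out
  Base: 918,000 kr − 0 kr = 918,000 kr
  918,000 kr × 11% = 100,980 kr

Ordinary income tax:
  789,000 kr × 10% = 78,900 kr
  69,000 kr × 23% = 15,870 kr
  4,000 kr × 37% = 1,480 kr
  → 96,250 kr

100,980 kr > 96,250 kr, so the alternative floor tax is the binding amount.

100,980 kr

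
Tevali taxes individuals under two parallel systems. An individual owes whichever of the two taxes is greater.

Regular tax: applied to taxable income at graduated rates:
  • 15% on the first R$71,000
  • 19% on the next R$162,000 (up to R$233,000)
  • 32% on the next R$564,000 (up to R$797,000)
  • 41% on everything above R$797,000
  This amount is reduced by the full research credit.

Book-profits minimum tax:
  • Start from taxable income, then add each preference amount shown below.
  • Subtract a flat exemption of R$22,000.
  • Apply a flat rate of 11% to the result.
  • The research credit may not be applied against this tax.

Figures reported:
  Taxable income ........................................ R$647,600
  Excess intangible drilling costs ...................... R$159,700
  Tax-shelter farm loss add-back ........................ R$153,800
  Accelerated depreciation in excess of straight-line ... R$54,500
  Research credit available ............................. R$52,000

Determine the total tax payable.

Regular tax:
  R$71,000 × 15% = R$10,650
  R$162,000 × 19% = R$30,780
  R$414,600 × 32% = R$132,672
  → R$174,102
  Less research credit R$52,000 → R$122,102

Book-profits minimum tax:
  Adjusted income: R$647,600 + R$159,700 + R$153,800 + R$54,500 = R$1,015,600
  Less exemption R$22,000 → base R$993,600
  R$993,600 × 11% = R$109,296

R$122,102 > R$109,296, so the regular tax governs.

R$122,102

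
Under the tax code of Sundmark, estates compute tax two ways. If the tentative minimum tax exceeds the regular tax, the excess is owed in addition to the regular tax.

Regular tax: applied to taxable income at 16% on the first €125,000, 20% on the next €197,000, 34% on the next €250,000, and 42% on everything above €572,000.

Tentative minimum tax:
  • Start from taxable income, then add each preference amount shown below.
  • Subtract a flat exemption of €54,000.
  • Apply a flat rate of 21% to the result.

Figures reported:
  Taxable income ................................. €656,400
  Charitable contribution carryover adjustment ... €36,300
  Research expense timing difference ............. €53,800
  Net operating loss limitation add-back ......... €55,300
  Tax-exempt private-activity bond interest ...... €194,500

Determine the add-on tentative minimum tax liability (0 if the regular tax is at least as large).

Regular tax:
  €125,000 × 16% = €20,000
  €197,000 × 20% = €39,400
  €250,000 × 34% = €85,000
  €84,400 × 42% = €35,448
  → €179,848

Tentative minimum tax:
  Adjusted income: €656,400 + €36,300 + €53,800 + €55,300 + €194,500 = €996,300
  Less exemption €54,000 → base €942,300
  €942,300 × 21% = €197,883

Excess of tentative minimum tax over regular tax: €197,883 − €179,848 = €18,035.

€18,035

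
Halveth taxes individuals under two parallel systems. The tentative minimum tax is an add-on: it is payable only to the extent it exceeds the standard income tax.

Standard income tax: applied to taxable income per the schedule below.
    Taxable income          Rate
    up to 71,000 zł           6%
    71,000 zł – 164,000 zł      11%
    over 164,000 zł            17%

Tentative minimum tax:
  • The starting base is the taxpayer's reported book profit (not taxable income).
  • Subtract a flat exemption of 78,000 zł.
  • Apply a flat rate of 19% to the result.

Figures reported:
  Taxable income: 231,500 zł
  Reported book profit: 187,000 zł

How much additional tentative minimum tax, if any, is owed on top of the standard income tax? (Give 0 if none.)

Standard income tax:
  71,000 zł × 6% = 4,260 zł
  93,000 zł × 11% = 10,230 zł
  67,500 zł × 17% = 11,475 zł
  → 25,965 zł

Tentative minimum tax:
  Base (reported book profit): 187,000 zł
  Less exemption 78,000 zł → base 109,000 zł
  109,000 zł × 19% = 20,710 zł

20,710 zł ≤ 25,965 zł, so no add-on is due.

0 zł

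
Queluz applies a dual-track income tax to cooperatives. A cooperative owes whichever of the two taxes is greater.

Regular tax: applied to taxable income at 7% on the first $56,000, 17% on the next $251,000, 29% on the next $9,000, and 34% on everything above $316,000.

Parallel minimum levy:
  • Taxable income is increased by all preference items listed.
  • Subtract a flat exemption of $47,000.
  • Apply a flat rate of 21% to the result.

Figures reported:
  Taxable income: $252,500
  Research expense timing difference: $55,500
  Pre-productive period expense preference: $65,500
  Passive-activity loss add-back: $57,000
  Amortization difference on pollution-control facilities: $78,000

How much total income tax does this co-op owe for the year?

Regular tax:
  $56,000 × 7% = $3,920
  $196,500 × 17% = $33,405
  → $37,325

Parallel minimum levy:
  Adjusted income: $252,500 + $55,500 + $65,500 + $57,000 + $78,000 = $508,500
  Less exemption $47,000 → base $461,500
  $461,500 × 21% = $96,915

$96,915 > $37,325, so the parallel minimum levy is the binding amount.

$96,915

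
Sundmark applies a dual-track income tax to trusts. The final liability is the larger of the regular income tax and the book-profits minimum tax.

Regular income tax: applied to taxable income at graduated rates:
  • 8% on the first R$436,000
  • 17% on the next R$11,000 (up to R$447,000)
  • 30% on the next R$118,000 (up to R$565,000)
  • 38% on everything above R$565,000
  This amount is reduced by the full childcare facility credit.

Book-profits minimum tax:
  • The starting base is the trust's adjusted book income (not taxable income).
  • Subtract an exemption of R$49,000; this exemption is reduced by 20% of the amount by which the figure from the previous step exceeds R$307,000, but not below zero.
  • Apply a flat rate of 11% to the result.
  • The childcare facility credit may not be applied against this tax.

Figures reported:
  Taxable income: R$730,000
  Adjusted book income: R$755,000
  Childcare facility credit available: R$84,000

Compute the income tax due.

R$83,050

Regular income tax:
  R$436,000 × 8% = R$34,880
  R$11,000 × 17% = R$1,870
  R$118,000 × 30% = R$35,400
  R$165,000 × 38% = R$62,700
  → R$134,850
  Less childcare facility credit R$84,000 → R$50,850

Book-profits minimum tax:
  Base (adjusted book income): R$755,000
  Exemption: 20% × (R$755,000 − R$307,000) = R$89,600 ≥ R$49,000, so the exemption is fully phased out
  Base: R$755,000 − R$0 = R$755,000
  R$755,000 × 11% = R$83,050

R$83,050 > R$50,850, so the book-profits minimum tax is the binding amount.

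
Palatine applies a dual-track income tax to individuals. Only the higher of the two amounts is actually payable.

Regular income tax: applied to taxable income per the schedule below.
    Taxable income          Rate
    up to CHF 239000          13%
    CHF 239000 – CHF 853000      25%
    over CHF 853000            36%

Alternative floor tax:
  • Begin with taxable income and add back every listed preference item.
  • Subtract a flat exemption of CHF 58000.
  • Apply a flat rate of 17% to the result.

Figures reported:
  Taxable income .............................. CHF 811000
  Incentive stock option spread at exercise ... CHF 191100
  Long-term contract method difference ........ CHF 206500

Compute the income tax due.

CHF 195602

Alternative floor tax:
  Adjusted income: CHF 811000 + CHF 191100 + CHF 206500 = CHF 1208600
  Less exemption CHF 58000 → base CHF 1150600
  CHF 1150600 × 17% = CHF 195602

Regular income tax:
  CHF 239000 × 13% = CHF 31070
  CHF 572000 × 25% = CHF 143000
  → CHF 174070

CHF 195602 > CHF 174070, so the alternative floor tax is the binding amount.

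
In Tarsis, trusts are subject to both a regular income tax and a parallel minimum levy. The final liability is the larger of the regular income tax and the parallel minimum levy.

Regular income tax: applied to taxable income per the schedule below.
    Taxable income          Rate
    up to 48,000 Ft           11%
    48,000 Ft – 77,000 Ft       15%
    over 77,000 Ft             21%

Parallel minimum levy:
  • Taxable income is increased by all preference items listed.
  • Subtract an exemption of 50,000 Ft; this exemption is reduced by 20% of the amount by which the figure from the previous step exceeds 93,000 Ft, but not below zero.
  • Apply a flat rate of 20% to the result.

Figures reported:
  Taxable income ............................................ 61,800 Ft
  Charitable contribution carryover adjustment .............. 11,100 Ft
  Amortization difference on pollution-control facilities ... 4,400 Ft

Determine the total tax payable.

Parallel minimum levy:
  Adjusted income: 61,800 Ft + 11,100 Ft + 4,400 Ft = 77,300 Ft
  Exemption: 77,300 Ft ≤ 93,000 Ft, so full 50,000 Ft applies
  Base: 77,300 Ft − 50,000 Ft = 27,300 Ft
  27,300 Ft × 20% = 5,460 Ft

Regular income tax:
  48,000 Ft × 11% = 5,280 Ft
  13,800 Ft × 15% = 2,070 Ft
  → 7,350 Ft

7,350 Ft > 5,460 Ft, so the regular income tax governs.

7,350 Ft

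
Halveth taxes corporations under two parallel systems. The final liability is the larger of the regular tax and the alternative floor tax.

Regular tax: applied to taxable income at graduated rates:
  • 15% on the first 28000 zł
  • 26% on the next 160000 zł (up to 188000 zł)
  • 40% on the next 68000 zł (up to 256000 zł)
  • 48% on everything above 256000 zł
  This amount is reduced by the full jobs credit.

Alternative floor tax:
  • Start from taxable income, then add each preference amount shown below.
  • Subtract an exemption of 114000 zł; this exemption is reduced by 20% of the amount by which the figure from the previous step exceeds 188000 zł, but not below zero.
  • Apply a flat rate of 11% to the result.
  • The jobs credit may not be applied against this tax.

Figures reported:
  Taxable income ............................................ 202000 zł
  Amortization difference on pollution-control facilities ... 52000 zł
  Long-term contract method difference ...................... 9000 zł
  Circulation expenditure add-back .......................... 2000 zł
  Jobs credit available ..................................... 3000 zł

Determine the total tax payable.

48400 zł

Regular tax:
  28000 zł × 15% = 4200 zł
  160000 zł × 26% = 41600 zł
  14000 zł × 40% = 5600 zł
  → 51400 zł
  Less jobs credit 3000 zł → 48400 zł

Alternative floor tax:
  Adjusted income: 202000 zł + 52000 zł + 9000 zł + 2000 zł = 265000 zł
  Exemption: 114000 zł − 20% × (265000 zł − 188000 zł) = 114000 zł − 15400 zł = 98600 zł
  Base: 265000 zł − 98600 zł = 166400 zł
  166400 zł × 11% = 18304 zł

48400 zł > 18304 zł, so the regular tax governs.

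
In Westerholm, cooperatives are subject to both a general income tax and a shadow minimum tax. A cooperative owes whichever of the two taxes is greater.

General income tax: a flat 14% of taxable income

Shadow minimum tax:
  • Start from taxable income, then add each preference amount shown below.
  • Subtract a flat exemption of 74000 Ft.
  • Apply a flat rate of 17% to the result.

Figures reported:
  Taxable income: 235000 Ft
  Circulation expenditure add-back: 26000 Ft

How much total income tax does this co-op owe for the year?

32900 Ft

Shadow minimum tax:
  Adjusted income: 235000 Ft + 26000 Ft = 261000 Ft
  Less exemption 74000 Ft → base 187000 Ft
  187000 Ft × 17% = 31790 Ft

General income tax:
  235000 Ft × 14% = 32900 Ft

32900 Ft > 31790 Ft, so the general income tax governs.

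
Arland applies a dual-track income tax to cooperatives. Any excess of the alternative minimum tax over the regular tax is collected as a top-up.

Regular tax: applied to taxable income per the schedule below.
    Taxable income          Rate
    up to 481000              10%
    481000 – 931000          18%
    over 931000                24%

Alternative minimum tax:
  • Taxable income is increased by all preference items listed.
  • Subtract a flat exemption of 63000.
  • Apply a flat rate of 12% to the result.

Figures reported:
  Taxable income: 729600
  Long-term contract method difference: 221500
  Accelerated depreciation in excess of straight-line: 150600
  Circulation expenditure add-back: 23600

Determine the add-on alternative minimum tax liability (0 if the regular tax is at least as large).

34628

Regular tax:
  481000 × 10% = 48100
  248600 × 18% = 44748
  → 92848

Alternative minimum tax:
  Adjusted income: 729600 + 221500 + 150600 + 23600 = 1125300
  Less exemption 63000 → base 1062300
  1062300 × 12% = 127476

Excess of alternative minimum tax over regular tax: 127476 − 92848 = 34628.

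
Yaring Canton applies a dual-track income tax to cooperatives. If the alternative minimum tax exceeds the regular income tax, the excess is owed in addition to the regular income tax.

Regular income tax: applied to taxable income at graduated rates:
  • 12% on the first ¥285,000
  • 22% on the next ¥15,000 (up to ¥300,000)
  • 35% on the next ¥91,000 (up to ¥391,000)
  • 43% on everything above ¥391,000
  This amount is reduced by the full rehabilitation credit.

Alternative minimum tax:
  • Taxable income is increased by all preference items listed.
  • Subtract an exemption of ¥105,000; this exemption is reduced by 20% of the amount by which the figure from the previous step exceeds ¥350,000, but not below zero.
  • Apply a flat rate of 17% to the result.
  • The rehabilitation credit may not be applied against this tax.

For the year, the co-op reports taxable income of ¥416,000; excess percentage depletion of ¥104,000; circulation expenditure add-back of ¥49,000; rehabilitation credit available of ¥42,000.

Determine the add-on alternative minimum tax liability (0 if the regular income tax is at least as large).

Alternative minimum tax:
  Adjusted income: ¥416,000 + ¥104,000 + ¥49,000 = ¥569,000
  Exemption: ¥105,000 − 20% × (¥569,000 − ¥350,000) = ¥105,000 − ¥43,800 = ¥61,200
  Base: ¥569,000 − ¥61,200 = ¥507,800
  ¥507,800 × 17% = ¥86,326

Regular income tax:
  ¥285,000 × 12% = ¥34,200
  ¥15,000 × 22% = ¥3,300
  ¥91,000 × 35% = ¥31,850
  ¥25,000 × 43% = ¥10,750
  → ¥80,100
  Less rehabilitation credit ¥42,000 → ¥38,100

Excess of alternative minimum tax over regular income tax: ¥86,326 − ¥38,100 = ¥48,226.

¥48,226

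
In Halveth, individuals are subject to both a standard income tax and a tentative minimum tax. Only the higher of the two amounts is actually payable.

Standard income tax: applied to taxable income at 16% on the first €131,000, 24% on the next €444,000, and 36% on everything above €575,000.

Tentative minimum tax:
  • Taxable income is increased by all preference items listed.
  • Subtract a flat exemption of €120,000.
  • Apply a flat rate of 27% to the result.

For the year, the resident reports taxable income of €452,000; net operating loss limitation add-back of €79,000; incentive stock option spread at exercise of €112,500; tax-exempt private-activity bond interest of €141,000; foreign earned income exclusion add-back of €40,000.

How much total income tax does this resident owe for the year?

Tentative minimum tax:
  Adjusted income: €452,000 + €79,000 + €112,500 + €141,000 + €40,000 = €824,500
  Less exemption €120,000 → base €704,500
  €704,500 × 27% = €190,215

Standard income tax:
  €131,000 × 16% = €20,960
  €321,000 × 24% = €77,040
  → €98,000

€190,215 > €98,000, so the tentative minimum tax is the binding amount.

€190,215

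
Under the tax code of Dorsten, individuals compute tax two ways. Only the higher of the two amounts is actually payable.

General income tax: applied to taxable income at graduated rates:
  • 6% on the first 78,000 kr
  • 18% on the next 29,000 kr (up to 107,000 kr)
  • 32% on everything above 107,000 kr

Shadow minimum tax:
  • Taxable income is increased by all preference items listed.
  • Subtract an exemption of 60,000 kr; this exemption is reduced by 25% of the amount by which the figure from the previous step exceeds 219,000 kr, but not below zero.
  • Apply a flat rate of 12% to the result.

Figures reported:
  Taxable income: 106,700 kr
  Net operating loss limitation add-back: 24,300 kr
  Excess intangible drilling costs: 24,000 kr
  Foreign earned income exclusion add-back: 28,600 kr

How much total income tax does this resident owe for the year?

14,832 kr

Shadow minimum tax:
  Adjusted income: 106,700 kr + 24,300 kr + 24,000 kr + 28,600 kr = 183,600 kr
  Exemption: 183,600 kr ≤ 219,000 kr, so full 60,000 kr applies
  Base: 183,600 kr − 60,000 kr = 123,600 kr
  123,600 kr × 12% = 14,832 kr

General income tax:
  78,000 kr × 6% = 4,680 kr
  28,700 kr × 18% = 5,166 kr
  → 9,846 kr

14,832 kr > 9,846 kr, so the shadow minimum tax is the binding amount.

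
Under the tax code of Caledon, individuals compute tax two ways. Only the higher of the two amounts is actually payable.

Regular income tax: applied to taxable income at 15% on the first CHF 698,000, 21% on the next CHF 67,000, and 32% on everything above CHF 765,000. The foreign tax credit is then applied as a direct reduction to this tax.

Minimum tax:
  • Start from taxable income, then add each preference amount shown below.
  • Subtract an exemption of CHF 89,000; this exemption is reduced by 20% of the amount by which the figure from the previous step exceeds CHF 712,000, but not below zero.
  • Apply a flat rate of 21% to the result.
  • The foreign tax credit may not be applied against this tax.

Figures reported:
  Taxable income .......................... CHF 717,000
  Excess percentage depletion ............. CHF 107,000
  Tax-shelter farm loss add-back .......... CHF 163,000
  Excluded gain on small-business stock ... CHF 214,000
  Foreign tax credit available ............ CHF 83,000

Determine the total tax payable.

Minimum tax:
  Adjusted income: CHF 717,000 + CHF 107,000 + CHF 163,000 + CHF 214,000 = CHF 1,201,000
  Exemption: 20% × (CHF 1,201,000 − CHF 712,000) = CHF 97,800 ≥ CHF 89,000, so the exemption is fully phased out
  Base: CHF 1,201,000 − CHF 0 = CHF 1,201,000
  CHF 1,201,000 × 21% = CHF 252,210

Regular income tax:
  CHF 698,000 × 15% = CHF 104,700
  CHF 19,000 × 21% = CHF 3,990
  → CHF 108,690
  Less foreign tax credit CHF 83,000 → CHF 25,690

CHF 252,210 > CHF 25,690, so the minimum tax is the binding amount.

CHF 252,210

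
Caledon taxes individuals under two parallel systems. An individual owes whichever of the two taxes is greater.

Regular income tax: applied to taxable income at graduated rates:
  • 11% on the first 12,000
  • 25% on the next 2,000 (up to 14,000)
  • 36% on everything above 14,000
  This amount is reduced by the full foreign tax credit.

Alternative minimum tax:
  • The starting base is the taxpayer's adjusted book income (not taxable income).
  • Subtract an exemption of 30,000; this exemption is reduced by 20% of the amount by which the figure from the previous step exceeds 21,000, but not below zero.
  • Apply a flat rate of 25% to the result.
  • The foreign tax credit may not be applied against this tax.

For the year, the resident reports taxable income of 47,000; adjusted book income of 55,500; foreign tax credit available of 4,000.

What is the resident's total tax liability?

9,700

Regular income tax:
  12,000 × 11% = 1,320
  2,000 × 25% = 500
  33,000 × 36% = 11,880
  → 13,700
  Less foreign tax credit 4,000 → 9,700

Alternative minimum tax:
  Base (adjusted book income): 55,500
  Exemption: 30,000 − 20% × (55,500 − 21,000) = 30,000 − 6,900 = 23,100
  Base: 55,500 − 23,100 = 32,400
  32,400 × 25% = 8,100

9,700 > 8,100, so the regular income tax governs.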